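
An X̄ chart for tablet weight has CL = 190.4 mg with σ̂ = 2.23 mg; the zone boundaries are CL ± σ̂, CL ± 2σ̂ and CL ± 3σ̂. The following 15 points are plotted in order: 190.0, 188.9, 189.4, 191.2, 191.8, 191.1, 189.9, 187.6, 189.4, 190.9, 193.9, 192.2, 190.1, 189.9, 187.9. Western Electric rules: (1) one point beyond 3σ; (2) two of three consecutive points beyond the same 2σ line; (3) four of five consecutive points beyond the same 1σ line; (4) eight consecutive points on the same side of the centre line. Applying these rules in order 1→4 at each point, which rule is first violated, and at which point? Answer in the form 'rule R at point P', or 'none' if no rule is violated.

none

Zone of each point (C = within 1σ̂, B = 1σ̂–2σ̂, A = 2σ̂–3σ̂, * = beyond 3σ̂; sign = side of CL): 1:-C, 2:-C, 3:-C, 4:+C, 5:+C, 6:+C, 7:-C, 8:-B, 9:-C, 10:+C, 11:+B, 12:+C, 13:-C, 14:-C, 15:-B
No rule fires across all 15 points.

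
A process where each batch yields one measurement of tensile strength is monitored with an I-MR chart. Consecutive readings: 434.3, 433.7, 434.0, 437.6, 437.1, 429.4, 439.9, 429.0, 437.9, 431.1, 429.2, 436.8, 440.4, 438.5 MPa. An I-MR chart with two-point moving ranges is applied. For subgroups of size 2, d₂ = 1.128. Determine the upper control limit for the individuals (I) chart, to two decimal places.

448.18

X̄ = (434.3 + 433.7 + 434.0 + 437.6 + 437.1 + 429.4 + 439.9 + 429.0 + 437.9 + 431.1 + 429.2 + 436.8 + 440.4 + 438.5) / 14 = 434.9214
Moving ranges: 0.6, 0.3, 3.6, 0.5, 7.7, 10.5, 10.9, 8.9, 6.8, 1.9, 7.6, 3.6, 1.9; M̄R̄ = 64.8000 / 13 = 4.9846
UCL = X̄ + 3·M̄R̄/d₂ = 434.9214 + 3 × 4.9846 / 1.128 = 448.1784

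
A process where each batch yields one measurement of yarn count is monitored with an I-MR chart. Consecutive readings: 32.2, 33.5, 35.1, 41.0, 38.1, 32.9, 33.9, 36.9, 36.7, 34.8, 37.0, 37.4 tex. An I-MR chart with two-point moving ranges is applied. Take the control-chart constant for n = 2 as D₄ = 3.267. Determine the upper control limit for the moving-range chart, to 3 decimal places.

7.603

Moving ranges: 1.3, 1.6, 5.9, 2.9, 5.2, 1.0, 3.0, 0.2, 1.9, 2.2, 0.4; M̄R̄ = 25.6000 / 11 = 2.3273
UCL_MR = D₄·M̄R̄ = 3.267 × 2.3273 = 7.6032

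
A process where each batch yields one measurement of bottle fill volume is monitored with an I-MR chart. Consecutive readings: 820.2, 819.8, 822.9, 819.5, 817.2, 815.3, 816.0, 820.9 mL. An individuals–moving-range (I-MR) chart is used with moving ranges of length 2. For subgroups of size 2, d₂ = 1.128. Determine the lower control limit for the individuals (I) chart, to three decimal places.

812.630

X̄ = (820.2 + 819.8 + 822.9 + 819.5 + 817.2 + 815.3 + 816.0 + 820.9) / 8 = 818.9750
Moving ranges: 0.4, 3.1, 3.4, 2.3, 1.9, 0.7, 4.9; M̄R̄ = 16.7000 / 7 = 2.3857
LCL = X̄ − 3·M̄R̄/d₂ = 818.9750 − 3 × 2.3857 / 1.128 = 812.6300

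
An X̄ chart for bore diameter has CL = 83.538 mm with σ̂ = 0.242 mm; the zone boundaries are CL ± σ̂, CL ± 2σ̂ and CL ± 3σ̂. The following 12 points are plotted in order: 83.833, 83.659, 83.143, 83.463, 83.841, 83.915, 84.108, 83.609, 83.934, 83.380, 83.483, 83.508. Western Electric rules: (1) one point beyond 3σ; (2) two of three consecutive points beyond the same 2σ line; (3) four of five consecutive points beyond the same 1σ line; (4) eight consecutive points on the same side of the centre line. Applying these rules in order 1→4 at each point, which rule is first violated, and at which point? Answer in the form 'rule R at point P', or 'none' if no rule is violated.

rule 3 at point 9

Zone of each point (C = within 1σ̂, B = 1σ̂–2σ̂, A = 2σ̂–3σ̂, * = beyond 3σ̂; sign = side of CL): 1:+B, 2:+C, 3:-B, 4:-C, 5:+B, 6:+B, 7:+A, 8:+C, 9:+B, 10:-C, 11:-C, 12:-C
Rule 3 (four of five consecutive points beyond the same 1σ limit) is satisfied at point 9.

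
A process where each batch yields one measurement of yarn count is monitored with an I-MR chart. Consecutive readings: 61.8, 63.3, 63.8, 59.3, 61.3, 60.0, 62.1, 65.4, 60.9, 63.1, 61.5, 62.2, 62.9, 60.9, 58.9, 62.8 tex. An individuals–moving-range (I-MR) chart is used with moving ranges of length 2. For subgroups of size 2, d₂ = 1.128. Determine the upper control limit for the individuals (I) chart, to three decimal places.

X̄ = (61.8 + 63.3 + 63.8 + 59.3 + 61.3 + 60.0 + 62.1 + 65.4 + 60.9 + 63.1 + 61.5 + 62.2 + 62.9 + 60.9 + 58.9 + 62.8) / 16 = 61.8875
Moving ranges: 1.5, 0.5, 4.5, 2.0, 1.3, 2.1, 3.3, 4.5, 2.2, 1.6, 0.7, 0.7, 2.0, 2.0, 3.9; M̄R̄ = 32.8000 / 15 = 2.1867
UCL = X̄ + 3·M̄R̄/d₂ = 61.8875 + 3 × 2.1867 / 1.128 = 67.7031

67.703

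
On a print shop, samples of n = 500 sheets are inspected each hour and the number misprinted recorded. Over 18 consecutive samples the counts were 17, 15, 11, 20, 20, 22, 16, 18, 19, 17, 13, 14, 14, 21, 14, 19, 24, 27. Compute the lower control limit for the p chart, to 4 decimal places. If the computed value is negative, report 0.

p̄ = Σdᵢ / (k·n) = 321 / (18 × 500) = 0.03567
LCL = p̄ − 3·√(p̄(1−p̄)/n) = 0.03567 − 3 × 0.00829 = 0.01078

0.0108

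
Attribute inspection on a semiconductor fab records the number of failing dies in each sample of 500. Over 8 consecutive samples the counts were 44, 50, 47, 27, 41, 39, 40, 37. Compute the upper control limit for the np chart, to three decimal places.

p̄ = Σdᵢ / (k·n) = 325 / (8 × 500) = 0.08125
UCL = np̄ + 3·√(np̄(1−p̄)) = 40.6250 + 3 × √(40.6250×0.91875) = 40.6250 + 3 × 6.1094 = 58.9531

58.953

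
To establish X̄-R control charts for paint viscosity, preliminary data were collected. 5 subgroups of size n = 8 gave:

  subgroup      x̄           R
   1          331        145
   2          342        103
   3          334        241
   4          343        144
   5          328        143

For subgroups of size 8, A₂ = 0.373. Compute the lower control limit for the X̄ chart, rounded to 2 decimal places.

X̄̄ = (331 + 342 + 334 + 343 + 328) / 5 = 1678.0000 / 5 = 335.6000
R̄ = (145 + 103 + 241 + 144 + 143) / 5 = 776.0000 / 5 = 155.2000
LCL = X̄̄ − A₂·R̄ = 335.6000 − 0.373 × 155.2000 = 277.7104

277.71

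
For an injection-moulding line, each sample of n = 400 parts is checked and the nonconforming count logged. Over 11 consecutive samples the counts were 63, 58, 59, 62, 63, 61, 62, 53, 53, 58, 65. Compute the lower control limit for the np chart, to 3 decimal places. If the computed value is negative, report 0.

38.343

p̄ = Σdᵢ / (k·n) = 657 / (11 × 400) = 0.14932
LCL = np̄ − 3·√(np̄(1−p̄)) = 59.7273 − 3 × 7.1280 = 38.3432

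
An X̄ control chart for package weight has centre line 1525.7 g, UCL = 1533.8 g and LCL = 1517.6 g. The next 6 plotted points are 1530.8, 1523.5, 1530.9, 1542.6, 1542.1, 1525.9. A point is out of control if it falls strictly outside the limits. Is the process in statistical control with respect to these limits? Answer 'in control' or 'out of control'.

Compare each point to [1517.6, 1533.8]: sample 4 = 1542.6 > UCL; sample 5 = 1542.1 > UCL.

out of control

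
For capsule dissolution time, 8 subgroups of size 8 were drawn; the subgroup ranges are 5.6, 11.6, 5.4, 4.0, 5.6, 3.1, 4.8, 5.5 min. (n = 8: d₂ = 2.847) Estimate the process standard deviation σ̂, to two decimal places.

R̄ = (5.6 + 11.6 + 5.4 + 4.0 + 5.6 + 3.1 + 4.8 + 5.5) / 8 = 5.7000
σ̂ = R̄ / d₂ = 5.7000 / 2.847 = 2.0021

2.00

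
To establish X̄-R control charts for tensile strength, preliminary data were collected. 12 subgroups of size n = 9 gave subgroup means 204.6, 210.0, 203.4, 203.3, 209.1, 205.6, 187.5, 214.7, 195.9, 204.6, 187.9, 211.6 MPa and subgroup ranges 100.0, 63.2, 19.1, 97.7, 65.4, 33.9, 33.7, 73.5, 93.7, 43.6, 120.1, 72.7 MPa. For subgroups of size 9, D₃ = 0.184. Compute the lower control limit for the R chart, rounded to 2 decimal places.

12.52

R̄ = (100.0 + 63.2 + 19.1 + 97.7 + 65.4 + 33.9 + 33.7 + 73.5 + 93.7 + 43.6 + 120.1 + 72.7) / 12 = 816.6000 / 12 = 68.0500
LCL_R = D₃·R̄ = 0.184 × 68.0500 = 12.5212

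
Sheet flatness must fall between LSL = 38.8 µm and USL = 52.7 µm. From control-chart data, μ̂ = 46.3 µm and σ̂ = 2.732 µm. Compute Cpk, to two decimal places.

Cpu = (USL − μ̂) / (3σ̂) = (52.7 − 46.3) / (3 × 2.732) = 0.7809; Cpl = (μ̂ − LSL) / (3σ̂) = (46.3 − 38.8) / (3 × 2.732) = 0.9151; Cpk = min(Cpu, Cpl) = 0.7809

0.78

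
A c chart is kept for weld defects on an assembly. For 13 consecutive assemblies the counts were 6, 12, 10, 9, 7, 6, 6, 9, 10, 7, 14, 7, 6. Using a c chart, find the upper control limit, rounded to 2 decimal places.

c̄ = (6 + 12 + 10 + 9 + 7 + 6 + 6 + 9 + 10 + 7 + 14 + 7 + 6) / 13 = 109 / 13 = 8.3846
UCL = c̄ + 3√c̄ = 8.3846 + 3 × √8.3846 = 8.3846 + 3 × 2.8956 = 17.0715

17.07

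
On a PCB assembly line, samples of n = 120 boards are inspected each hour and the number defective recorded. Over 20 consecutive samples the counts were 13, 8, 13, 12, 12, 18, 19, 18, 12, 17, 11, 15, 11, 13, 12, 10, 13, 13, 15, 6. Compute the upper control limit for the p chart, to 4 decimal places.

p̄ = Σdᵢ / (k·n) = 261 / (20 × 120) = 0.10875
UCL = p̄ + 3·√(p̄(1−p̄)/n) = 0.10875 + 3 × √(0.10875×0.89125/120) = 0.10875 + 3 × 0.02842 = 0.19401

0.1940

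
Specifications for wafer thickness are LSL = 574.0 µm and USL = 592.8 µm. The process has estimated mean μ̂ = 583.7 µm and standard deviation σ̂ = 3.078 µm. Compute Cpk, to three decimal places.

Cpu = (USL − μ̂) / (3σ̂) = (592.8 − 583.7) / (3 × 3.078) = 0.9855; Cpl = (μ̂ − LSL) / (3σ̂) = (583.7 − 574.0) / (3 × 3.078) = 1.0505; Cpk = min(Cpu, Cpl) = 0.9855

0.985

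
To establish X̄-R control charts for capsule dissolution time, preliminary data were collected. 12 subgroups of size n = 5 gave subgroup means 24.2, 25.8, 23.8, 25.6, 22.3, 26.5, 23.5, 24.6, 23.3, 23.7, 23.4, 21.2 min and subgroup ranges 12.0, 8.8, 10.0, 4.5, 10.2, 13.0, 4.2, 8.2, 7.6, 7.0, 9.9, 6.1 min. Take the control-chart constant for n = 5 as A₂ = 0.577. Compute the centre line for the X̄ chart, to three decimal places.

23.992

X̄̄ = (24.2 + 25.8 + 23.8 + 25.6 + 22.3 + 26.5 + 23.5 + 24.6 + 23.3 + 23.7 + 23.4 + 21.2) / 12 = 287.9000 / 12 = 23.9917
CL = X̄̄ = 23.9917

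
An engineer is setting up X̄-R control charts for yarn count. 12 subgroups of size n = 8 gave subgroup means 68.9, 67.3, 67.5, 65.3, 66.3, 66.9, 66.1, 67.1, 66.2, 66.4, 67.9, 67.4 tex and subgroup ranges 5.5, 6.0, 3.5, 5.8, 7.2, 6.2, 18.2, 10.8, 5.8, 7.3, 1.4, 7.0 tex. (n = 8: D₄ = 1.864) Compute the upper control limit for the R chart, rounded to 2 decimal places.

13.16

R̄ = (5.5 + 6.0 + 3.5 + 5.8 + 7.2 + 6.2 + 18.2 + 10.8 + 5.8 + 7.3 + 1.4 + 7.0) / 12 = 84.7000 / 12 = 7.0583
UCL_R = D₄·R̄ = 1.864 × 7.0583 = 13.1567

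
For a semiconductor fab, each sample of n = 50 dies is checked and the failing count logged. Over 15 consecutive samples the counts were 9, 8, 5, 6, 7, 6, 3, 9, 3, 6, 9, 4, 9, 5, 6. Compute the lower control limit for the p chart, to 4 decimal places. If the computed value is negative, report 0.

0.0000

p̄ = Σdᵢ / (k·n) = 95 / (15 × 50) = 0.12667
LCL = p̄ − 3·√(p̄(1−p̄)/n) = 0.12667 − 3 × 0.04704 = -0.01444 → 0 (negative, so LCL = 0)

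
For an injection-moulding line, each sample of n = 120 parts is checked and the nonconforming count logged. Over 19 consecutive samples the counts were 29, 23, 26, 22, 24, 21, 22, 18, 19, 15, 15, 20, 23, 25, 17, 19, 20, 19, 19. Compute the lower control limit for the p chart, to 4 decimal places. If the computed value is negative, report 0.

p̄ = Σdᵢ / (k·n) = 396 / (19 × 120) = 0.17368
LCL = p̄ − 3·√(p̄(1−p̄)/n) = 0.17368 − 3 × 0.03458 = 0.06994

0.0699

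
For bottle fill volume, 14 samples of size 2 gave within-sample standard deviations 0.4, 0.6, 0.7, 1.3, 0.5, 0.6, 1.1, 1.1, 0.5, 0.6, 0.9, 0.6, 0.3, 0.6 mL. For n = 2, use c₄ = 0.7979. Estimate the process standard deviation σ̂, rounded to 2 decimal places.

0.88

s̄ = (0.4 + 0.6 + 0.7 + 1.3 + 0.5 + 0.6 + 1.1 + 1.1 + 0.5 + 0.6 + 0.9 + 0.6 + 0.3 + 0.6) / 14 = 0.7000
σ̂ = s̄ / c₄ = 0.7000 / 0.7979 = 0.8773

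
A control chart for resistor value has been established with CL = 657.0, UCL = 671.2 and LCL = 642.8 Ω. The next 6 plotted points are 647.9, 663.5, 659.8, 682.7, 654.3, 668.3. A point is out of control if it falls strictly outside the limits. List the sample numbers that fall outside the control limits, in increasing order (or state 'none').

Compare each point to [642.8, 671.2]: sample 4 = 682.7 > UCL.

4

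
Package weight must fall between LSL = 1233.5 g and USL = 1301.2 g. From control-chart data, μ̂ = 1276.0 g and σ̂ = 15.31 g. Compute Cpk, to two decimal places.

0.55

Cpu = (USL − μ̂) / (3σ̂) = (1301.2 − 1276.0) / (3 × 15.31) = 0.5487; Cpl = (μ̂ − LSL) / (3σ̂) = (1276.0 − 1233.5) / (3 × 15.31) = 0.9253; Cpk = min(Cpu, Cpl) = 0.5487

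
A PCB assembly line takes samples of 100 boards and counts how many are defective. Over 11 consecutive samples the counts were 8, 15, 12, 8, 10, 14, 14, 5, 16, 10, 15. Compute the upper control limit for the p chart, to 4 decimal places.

p̄ = Σdᵢ / (k·n) = 127 / (11 × 100) = 0.11545
UCL = p̄ + 3·√(p̄(1−p̄)/n) = 0.11545 + 3 × √(0.11545×0.88455/100) = 0.11545 + 3 × 0.03196 = 0.21133

0.2113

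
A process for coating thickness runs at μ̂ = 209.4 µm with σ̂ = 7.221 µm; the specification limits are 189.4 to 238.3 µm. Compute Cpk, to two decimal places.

0.92

Cpu = (USL − μ̂) / (3σ̂) = (238.3 − 209.4) / (3 × 7.221) = 1.3341; Cpl = (μ̂ − LSL) / (3σ̂) = (209.4 − 189.4) / (3 × 7.221) = 0.9232; Cpk = min(Cpu, Cpl) = 0.9232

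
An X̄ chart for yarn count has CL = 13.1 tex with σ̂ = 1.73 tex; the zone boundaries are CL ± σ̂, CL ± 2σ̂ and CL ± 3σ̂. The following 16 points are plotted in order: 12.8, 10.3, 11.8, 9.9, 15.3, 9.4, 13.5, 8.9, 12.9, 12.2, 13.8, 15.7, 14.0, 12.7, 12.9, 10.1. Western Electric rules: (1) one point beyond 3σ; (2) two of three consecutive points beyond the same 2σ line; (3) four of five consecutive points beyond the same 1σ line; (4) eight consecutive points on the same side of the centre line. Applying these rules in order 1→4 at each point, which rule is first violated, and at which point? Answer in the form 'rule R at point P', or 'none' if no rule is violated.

Zone of each point (C = within 1σ̂, B = 1σ̂–2σ̂, A = 2σ̂–3σ̂, * = beyond 3σ̂; sign = side of CL): 1:-C, 2:-B, 3:-C, 4:-B, 5:+B, 6:-A, 7:+C, 8:-A, 9:-C, 10:-C, 11:+C, 12:+B, 13:+C, 14:-C, 15:-C, 16:-B
Rule 2 (two of three consecutive points beyond the same 2σ limit) is satisfied at point 8.

rule 2 at point 8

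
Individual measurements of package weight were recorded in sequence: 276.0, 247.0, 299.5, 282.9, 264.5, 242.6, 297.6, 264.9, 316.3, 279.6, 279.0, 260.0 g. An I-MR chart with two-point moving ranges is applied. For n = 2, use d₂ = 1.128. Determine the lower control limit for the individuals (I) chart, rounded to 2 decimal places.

195.12

X̄ = (276.0 + 247.0 + 299.5 + 282.9 + 264.5 + 242.6 + 297.6 + 264.9 + 316.3 + 279.6 + 279.0 + 260.0) / 12 = 275.8250
Moving ranges: 29.0, 52.5, 16.6, 18.4, 21.9, 55.0, 32.7, 51.4, 36.7, 0.6, 19.0; M̄R̄ = 333.8000 / 11 = 30.3455
LCL = X̄ − 3·M̄R̄/d₂ = 275.8250 − 3 × 30.3455 / 1.128 = 195.1190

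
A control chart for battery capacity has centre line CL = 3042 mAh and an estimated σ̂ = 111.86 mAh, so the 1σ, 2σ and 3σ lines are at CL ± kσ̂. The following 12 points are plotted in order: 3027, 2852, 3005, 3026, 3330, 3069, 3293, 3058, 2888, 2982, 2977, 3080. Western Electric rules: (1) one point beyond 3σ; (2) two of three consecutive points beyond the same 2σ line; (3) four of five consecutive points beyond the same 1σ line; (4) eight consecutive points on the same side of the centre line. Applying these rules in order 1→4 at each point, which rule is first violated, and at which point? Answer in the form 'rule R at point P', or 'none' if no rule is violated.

rule 2 at point 7

Zone of each point (C = within 1σ̂, B = 1σ̂–2σ̂, A = 2σ̂–3σ̂, * = beyond 3σ̂; sign = side of CL): 1:-C, 2:-B, 3:-C, 4:-C, 5:+A, 6:+C, 7:+A, 8:+C, 9:-B, 10:-C, 11:-C, 12:+C
Rule 2 (two of three consecutive points beyond the same 2σ limit) is satisfied at point 7.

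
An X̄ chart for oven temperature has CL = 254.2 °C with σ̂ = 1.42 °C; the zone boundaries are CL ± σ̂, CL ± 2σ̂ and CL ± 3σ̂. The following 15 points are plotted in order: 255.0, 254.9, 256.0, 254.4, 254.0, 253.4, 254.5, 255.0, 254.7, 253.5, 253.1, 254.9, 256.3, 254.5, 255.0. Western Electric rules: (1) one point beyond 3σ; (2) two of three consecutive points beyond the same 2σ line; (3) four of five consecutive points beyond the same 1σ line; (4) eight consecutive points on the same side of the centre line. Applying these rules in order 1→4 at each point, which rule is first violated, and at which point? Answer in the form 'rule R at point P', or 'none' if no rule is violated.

Zone of each point (C = within 1σ̂, B = 1σ̂–2σ̂, A = 2σ̂–3σ̂, * = beyond 3σ̂; sign = side of CL): 1:+C, 2:+C, 3:+B, 4:+C, 5:-C, 6:-C, 7:+C, 8:+C, 9:+C, 10:-C, 11:-C, 12:+C, 13:+B, 14:+C, 15:+C
No rule fires across all 15 points.

none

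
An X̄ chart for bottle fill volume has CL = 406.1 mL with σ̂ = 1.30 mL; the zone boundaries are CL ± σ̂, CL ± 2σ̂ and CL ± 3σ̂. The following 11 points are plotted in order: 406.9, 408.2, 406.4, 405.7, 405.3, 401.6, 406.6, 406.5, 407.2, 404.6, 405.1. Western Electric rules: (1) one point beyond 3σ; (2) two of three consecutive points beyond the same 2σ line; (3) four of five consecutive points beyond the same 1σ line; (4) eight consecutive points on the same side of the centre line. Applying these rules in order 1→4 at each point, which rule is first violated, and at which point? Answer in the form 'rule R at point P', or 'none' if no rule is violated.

rule 1 at point 6

Zone of each point (C = within 1σ̂, B = 1σ̂–2σ̂, A = 2σ̂–3σ̂, * = beyond 3σ̂; sign = side of CL): 1:+C, 2:+B, 3:+C, 4:-C, 5:-C, 6:-*, 7:+C, 8:+C, 9:+C, 10:-B, 11:-C
Rule 1 (one point beyond the 3σ limits) is satisfied at point 6.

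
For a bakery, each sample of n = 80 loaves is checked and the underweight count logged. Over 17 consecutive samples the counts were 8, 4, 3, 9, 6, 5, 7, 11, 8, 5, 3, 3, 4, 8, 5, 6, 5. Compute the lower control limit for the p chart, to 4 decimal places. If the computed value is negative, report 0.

0.0000

p̄ = Σdᵢ / (k·n) = 100 / (17 × 80) = 0.07353
LCL = p̄ − 3·√(p̄(1−p̄)/n) = 0.07353 − 3 × 0.02918 = -0.01401 → 0 (negative, so LCL = 0)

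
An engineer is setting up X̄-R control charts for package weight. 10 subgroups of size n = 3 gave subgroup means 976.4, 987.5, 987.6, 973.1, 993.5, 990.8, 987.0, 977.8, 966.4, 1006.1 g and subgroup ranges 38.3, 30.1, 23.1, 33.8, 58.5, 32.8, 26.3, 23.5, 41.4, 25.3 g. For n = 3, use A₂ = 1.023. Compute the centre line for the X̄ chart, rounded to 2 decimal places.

984.62

X̄̄ = (976.4 + 987.5 + 987.6 + 973.1 + 993.5 + 990.8 + 987.0 + 977.8 + 966.4 + 1006.1) / 10 = 9846.2000 / 10 = 984.6200
CL = X̄̄ = 984.6200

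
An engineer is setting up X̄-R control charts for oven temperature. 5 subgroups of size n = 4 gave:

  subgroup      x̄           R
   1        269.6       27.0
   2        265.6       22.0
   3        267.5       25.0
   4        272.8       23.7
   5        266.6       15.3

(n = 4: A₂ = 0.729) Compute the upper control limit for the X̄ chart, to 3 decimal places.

284.895

X̄̄ = (269.6 + 265.6 + 267.5 + 272.8 + 266.6) / 5 = 1342.1000 / 5 = 268.4200
R̄ = (27.0 + 22.0 + 25.0 + 23.7 + 15.3) / 5 = 113.0000 / 5 = 22.6000
UCL = X̄̄ + A₂·R̄ = 268.4200 + 0.729 × 22.6000 = 284.8954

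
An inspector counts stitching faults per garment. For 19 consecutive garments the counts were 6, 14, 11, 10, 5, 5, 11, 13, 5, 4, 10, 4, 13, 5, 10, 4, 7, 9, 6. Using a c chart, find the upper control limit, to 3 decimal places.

16.485

c̄ = (6 + 14 + 11 + 10 + 5 + 5 + 11 + 13 + 5 + 4 + 10 + 4 + 13 + 5 + 10 + 4 + 7 + 9 + 6) / 19 = 152 / 19 = 8.0000
UCL = c̄ + 3√c̄ = 8.0000 + 3 × √8.0000 = 8.0000 + 3 × 2.8284 = 16.4853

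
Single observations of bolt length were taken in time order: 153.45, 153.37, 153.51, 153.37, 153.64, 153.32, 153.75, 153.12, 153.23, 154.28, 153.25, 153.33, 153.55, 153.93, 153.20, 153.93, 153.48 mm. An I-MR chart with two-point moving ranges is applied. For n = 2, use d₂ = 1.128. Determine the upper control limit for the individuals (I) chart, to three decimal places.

154.641

X̄ = (153.45 + 153.37 + 153.51 + 153.37 + 153.64 + 153.32 + 153.75 + 153.12 + 153.23 + 154.28 + 153.25 + 153.33 + 153.55 + 153.93 + 153.20 + 153.93 + 153.48) / 17 = 153.5124
Moving ranges: 0.08, 0.14, 0.14, 0.27, 0.32, 0.43, 0.63, 0.11, 1.05, 1.03, 0.08, 0.22, 0.38, 0.73, 0.73, 0.45; M̄R̄ = 6.7900 / 16 = 0.4244
UCL = X̄ + 3·M̄R̄/d₂ = 153.5124 + 3 × 0.4244 / 1.128 = 154.6410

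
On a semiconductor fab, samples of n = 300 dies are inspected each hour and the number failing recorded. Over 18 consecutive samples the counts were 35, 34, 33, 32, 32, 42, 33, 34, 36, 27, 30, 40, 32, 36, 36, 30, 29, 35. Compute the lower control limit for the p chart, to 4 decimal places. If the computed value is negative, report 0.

0.0576

p̄ = Σdᵢ / (k·n) = 606 / (18 × 300) = 0.11222
LCL = p̄ − 3·√(p̄(1−p̄)/n) = 0.11222 − 3 × 0.01822 = 0.05755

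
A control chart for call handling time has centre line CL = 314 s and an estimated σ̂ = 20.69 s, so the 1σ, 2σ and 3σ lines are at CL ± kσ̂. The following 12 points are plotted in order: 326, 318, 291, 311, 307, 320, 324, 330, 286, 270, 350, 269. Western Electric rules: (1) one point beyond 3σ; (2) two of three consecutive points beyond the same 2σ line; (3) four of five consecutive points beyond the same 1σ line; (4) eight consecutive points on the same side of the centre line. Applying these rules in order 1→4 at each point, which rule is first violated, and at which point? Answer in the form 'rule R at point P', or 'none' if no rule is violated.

Zone of each point (C = within 1σ̂, B = 1σ̂–2σ̂, A = 2σ̂–3σ̂, * = beyond 3σ̂; sign = side of CL): 1:+C, 2:+C, 3:-B, 4:-C, 5:-C, 6:+C, 7:+C, 8:+C, 9:-B, 10:-A, 11:+B, 12:-A
Rule 2 (two of three consecutive points beyond the same 2σ limit) is satisfied at point 12.

rule 2 at point 12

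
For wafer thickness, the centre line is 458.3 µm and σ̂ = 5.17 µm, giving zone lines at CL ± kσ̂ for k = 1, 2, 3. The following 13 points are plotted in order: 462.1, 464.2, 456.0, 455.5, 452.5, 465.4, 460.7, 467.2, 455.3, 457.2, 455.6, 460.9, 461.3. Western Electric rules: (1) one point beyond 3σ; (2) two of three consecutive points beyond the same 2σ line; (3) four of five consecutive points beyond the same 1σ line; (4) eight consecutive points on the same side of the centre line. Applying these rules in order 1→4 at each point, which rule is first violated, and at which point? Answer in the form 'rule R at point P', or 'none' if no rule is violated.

Zone of each point (C = within 1σ̂, B = 1σ̂–2σ̂, A = 2σ̂–3σ̂, * = beyond 3σ̂; sign = side of CL): 1:+C, 2:+B, 3:-C, 4:-C, 5:-B, 6:+B, 7:+C, 8:+B, 9:-C, 10:-C, 11:-C, 12:+C, 13:+C
No rule fires across all 13 points.

none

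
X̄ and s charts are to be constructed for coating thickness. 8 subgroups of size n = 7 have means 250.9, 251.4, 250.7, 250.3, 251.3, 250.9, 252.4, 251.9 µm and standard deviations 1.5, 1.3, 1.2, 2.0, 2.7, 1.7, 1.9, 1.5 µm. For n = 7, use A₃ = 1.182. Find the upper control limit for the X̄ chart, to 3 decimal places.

253.264

X̄̄ = (250.9 + 251.4 + 250.7 + 250.3 + 251.3 + 250.9 + 252.4 + 251.9) / 8 = 251.2250
s̄ = (1.5 + 1.3 + 1.2 + 2.0 + 2.7 + 1.7 + 1.9 + 1.5) / 8 = 1.7250
UCL = X̄̄ + A₃·s̄ = 251.2250 + 1.182 × 1.7250 = 253.2639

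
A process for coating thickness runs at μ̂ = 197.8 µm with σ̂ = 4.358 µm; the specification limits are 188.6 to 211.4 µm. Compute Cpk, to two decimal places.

Cpu = (USL − μ̂) / (3σ̂) = (211.4 − 197.8) / (3 × 4.358) = 1.0402; Cpl = (μ̂ − LSL) / (3σ̂) = (197.8 − 188.6) / (3 × 4.358) = 0.7037; Cpk = min(Cpu, Cpl) = 0.7037

0.70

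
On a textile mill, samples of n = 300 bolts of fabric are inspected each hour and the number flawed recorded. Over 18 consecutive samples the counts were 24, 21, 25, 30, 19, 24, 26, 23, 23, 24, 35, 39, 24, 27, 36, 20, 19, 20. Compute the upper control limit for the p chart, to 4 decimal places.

p̄ = Σdᵢ / (k·n) = 459 / (18 × 300) = 0.08500
UCL = p̄ + 3·√(p̄(1−p̄)/n) = 0.08500 + 3 × √(0.08500×0.91500/300) = 0.08500 + 3 × 0.01610 = 0.13330

0.1333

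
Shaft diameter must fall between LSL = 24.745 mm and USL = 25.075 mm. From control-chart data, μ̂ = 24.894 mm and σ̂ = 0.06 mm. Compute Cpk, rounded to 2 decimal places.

Cpu = (USL − μ̂) / (3σ̂) = (25.075 − 24.894) / (3 × 0.06) = 1.0056; Cpl = (μ̂ − LSL) / (3σ̂) = (24.894 − 24.745) / (3 × 0.06) = 0.8278; Cpk = min(Cpu, Cpl) = 0.8278

0.83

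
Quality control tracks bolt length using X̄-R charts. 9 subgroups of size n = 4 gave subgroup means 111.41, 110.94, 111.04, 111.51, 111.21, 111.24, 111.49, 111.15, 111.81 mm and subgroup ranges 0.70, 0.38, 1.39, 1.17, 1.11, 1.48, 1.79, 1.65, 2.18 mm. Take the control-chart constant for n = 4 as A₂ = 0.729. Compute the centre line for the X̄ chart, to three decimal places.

X̄̄ = (111.41 + 110.94 + 111.04 + 111.51 + 111.21 + 111.24 + 111.49 + 111.15 + 111.81) / 9 = 1001.8000 / 9 = 111.3111
CL = X̄̄ = 111.3111

111.311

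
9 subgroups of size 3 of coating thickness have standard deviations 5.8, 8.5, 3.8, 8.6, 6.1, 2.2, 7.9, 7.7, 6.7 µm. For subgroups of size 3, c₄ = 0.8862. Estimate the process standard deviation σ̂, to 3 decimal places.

s̄ = (5.8 + 8.5 + 3.8 + 8.6 + 6.1 + 2.2 + 7.9 + 7.7 + 6.7) / 9 = 6.3667
σ̂ = s̄ / c₄ = 6.3667 / 0.8862 = 7.1842

7.184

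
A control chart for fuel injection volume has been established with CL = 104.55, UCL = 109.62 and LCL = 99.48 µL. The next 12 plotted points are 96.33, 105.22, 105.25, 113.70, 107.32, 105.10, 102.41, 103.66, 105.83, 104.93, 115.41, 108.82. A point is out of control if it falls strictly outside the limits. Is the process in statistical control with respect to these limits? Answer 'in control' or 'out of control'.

Compare each point to [99.48, 109.62]: sample 1 = 96.33 < LCL; sample 4 = 113.70 > UCL; sample 11 = 115.41 > UCL.

out of control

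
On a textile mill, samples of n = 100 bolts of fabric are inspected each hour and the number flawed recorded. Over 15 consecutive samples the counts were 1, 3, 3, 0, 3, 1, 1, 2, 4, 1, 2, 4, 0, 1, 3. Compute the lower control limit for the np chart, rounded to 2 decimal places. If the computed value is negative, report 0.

p̄ = Σdᵢ / (k·n) = 29 / (15 × 100) = 0.01933
LCL = np̄ − 3·√(np̄(1−p̄)) = 1.9333 − 3 × 1.3769 = -2.1975 → 0 (negative, so LCL = 0)

0.00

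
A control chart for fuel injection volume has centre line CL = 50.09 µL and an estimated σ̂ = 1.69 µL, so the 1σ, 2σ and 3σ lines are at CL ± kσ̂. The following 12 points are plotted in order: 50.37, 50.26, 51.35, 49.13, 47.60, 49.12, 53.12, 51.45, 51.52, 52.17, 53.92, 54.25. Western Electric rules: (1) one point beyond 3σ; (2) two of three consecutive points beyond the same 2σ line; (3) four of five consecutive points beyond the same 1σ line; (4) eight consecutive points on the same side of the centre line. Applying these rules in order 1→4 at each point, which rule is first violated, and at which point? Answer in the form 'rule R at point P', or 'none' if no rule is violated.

rule 2 at point 12

Zone of each point (C = within 1σ̂, B = 1σ̂–2σ̂, A = 2σ̂–3σ̂, * = beyond 3σ̂; sign = side of CL): 1:+C, 2:+C, 3:+C, 4:-C, 5:-B, 6:-C, 7:+B, 8:+C, 9:+C, 10:+B, 11:+A, 12:+A
Rule 2 (two of three consecutive points beyond the same 2σ limit) is satisfied at point 12.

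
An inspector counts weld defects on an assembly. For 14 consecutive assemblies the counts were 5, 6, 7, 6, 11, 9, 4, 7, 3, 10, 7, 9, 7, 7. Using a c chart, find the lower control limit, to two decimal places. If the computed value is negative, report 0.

c̄ = (5 + 6 + 7 + 6 + 11 + 9 + 4 + 7 + 3 + 10 + 7 + 9 + 7 + 7) / 14 = 98 / 14 = 7.0000
LCL = c̄ − 3√c̄ = 7.0000 − 3 × 2.6458 = -0.9373 → 0 (cannot be negative)

0.00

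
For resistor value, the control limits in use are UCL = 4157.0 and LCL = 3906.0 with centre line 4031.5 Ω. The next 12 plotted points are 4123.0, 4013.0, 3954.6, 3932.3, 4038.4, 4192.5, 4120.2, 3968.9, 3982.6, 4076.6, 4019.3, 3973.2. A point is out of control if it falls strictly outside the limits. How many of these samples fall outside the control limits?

Compare each point to [3906.0, 4157.0]: sample 6 = 4192.5 > UCL.

1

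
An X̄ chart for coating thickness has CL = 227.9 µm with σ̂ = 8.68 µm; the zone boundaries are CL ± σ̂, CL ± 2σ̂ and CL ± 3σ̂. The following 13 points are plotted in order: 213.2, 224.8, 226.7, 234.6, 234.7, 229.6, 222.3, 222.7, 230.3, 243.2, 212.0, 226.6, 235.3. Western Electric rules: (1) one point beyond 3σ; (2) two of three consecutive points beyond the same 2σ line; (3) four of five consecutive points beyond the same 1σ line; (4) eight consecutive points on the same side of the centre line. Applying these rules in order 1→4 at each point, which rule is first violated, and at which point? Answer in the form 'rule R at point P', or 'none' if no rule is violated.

Zone of each point (C = within 1σ̂, B = 1σ̂–2σ̂, A = 2σ̂–3σ̂, * = beyond 3σ̂; sign = side of CL): 1:-B, 2:-C, 3:-C, 4:+C, 5:+C, 6:+C, 7:-C, 8:-C, 9:+C, 10:+B, 11:-B, 12:-C, 13:+C
No rule fires across all 13 points.

none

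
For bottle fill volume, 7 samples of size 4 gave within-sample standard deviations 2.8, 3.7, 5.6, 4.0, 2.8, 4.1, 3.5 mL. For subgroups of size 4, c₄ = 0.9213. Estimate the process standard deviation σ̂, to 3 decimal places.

s̄ = (2.8 + 3.7 + 5.6 + 4.0 + 2.8 + 4.1 + 3.5) / 7 = 3.7857
σ̂ = s̄ / c₄ = 3.7857 / 0.9213 = 4.1091

4.109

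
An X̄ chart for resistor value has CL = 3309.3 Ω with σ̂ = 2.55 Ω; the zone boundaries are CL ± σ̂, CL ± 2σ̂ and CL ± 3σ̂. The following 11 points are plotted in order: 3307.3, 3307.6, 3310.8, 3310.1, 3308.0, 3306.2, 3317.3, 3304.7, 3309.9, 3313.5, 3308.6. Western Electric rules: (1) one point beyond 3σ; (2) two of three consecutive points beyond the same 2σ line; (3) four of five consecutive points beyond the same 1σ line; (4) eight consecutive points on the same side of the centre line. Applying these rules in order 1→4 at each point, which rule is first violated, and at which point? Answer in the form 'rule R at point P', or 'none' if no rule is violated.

Zone of each point (C = within 1σ̂, B = 1σ̂–2σ̂, A = 2σ̂–3σ̂, * = beyond 3σ̂; sign = side of CL): 1:-C, 2:-C, 3:+C, 4:+C, 5:-C, 6:-B, 7:+*, 8:-B, 9:+C, 10:+B, 11:-C
Rule 1 (one point beyond the 3σ limits) is satisfied at point 7.

rule 1 at point 7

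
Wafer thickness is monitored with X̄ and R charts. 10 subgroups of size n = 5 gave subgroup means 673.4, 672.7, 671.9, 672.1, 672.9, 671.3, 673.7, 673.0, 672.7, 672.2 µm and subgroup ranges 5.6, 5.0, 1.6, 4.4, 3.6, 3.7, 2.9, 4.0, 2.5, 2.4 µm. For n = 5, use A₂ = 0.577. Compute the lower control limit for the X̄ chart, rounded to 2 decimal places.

670.53

X̄̄ = (673.4 + 672.7 + 671.9 + 672.1 + 672.9 + 671.3 + 673.7 + 673.0 + 672.7 + 672.2) / 10 = 6725.9000 / 10 = 672.5900
R̄ = (5.6 + 5.0 + 1.6 + 4.4 + 3.6 + 3.7 + 2.9 + 4.0 + 2.5 + 2.4) / 10 = 35.7000 / 10 = 3.5700
LCL = X̄̄ − A₂·R̄ = 672.5900 − 0.577 × 3.5700 = 670.5301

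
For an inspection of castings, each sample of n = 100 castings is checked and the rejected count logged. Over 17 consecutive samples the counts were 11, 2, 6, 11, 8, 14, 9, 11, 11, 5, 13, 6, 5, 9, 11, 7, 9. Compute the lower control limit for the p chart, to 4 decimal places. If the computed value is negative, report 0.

0.0025

p̄ = Σdᵢ / (k·n) = 148 / (17 × 100) = 0.08706
LCL = p̄ − 3·√(p̄(1−p̄)/n) = 0.08706 − 3 × 0.02819 = 0.00248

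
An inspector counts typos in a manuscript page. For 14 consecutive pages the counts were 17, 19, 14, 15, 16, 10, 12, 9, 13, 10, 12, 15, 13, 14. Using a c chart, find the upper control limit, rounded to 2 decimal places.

c̄ = (17 + 19 + 14 + 15 + 16 + 10 + 12 + 9 + 13 + 10 + 12 + 15 + 13 + 14) / 14 = 189 / 14 = 13.5000
UCL = c̄ + 3√c̄ = 13.5000 + 3 × √13.5000 = 13.5000 + 3 × 3.6742 = 24.5227

24.52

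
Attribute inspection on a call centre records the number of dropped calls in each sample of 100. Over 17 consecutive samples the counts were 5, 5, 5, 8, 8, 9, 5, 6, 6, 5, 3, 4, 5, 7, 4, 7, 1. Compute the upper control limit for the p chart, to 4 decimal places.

0.1229

p̄ = Σdᵢ / (k·n) = 93 / (17 × 100) = 0.05471
UCL = p̄ + 3·√(p̄(1−p̄)/n) = 0.05471 + 3 × √(0.05471×0.94529/100) = 0.05471 + 3 × 0.02274 = 0.12293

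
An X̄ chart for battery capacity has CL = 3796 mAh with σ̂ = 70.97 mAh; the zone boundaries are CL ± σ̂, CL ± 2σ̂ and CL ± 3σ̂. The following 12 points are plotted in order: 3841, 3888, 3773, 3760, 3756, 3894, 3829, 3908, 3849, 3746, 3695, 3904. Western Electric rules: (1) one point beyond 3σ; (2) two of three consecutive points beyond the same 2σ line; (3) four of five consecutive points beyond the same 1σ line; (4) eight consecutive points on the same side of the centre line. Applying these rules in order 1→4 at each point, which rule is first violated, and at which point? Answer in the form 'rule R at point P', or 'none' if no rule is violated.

none

Zone of each point (C = within 1σ̂, B = 1σ̂–2σ̂, A = 2σ̂–3σ̂, * = beyond 3σ̂; sign = side of CL): 1:+C, 2:+B, 3:-C, 4:-C, 5:-C, 6:+B, 7:+C, 8:+B, 9:+C, 10:-C, 11:-B, 12:+B
No rule fires across all 12 points.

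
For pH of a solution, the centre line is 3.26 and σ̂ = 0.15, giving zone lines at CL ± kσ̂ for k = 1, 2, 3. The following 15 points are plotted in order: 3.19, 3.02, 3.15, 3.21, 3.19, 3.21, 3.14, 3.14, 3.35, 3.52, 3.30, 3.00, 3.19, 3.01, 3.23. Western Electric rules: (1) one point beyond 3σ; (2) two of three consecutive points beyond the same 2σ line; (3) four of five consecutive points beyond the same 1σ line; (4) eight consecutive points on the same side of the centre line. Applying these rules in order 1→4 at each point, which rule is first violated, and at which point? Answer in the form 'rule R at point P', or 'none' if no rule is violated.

rule 4 at point 8

Zone of each point (C = within 1σ̂, B = 1σ̂–2σ̂, A = 2σ̂–3σ̂, * = beyond 3σ̂; sign = side of CL): 1:-C, 2:-B, 3:-C, 4:-C, 5:-C, 6:-C, 7:-C, 8:-C, 9:+C, 10:+B, 11:+C, 12:-B, 13:-C, 14:-B, 15:-C
Rule 4 (eight consecutive points on the same side of the centre line) is satisfied at point 8.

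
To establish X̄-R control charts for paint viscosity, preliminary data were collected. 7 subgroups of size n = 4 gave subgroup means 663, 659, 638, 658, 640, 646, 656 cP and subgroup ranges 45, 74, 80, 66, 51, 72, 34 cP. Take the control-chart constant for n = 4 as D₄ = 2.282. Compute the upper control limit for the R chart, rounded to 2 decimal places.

R̄ = (45 + 74 + 80 + 66 + 51 + 72 + 34) / 7 = 422.0000 / 7 = 60.2857
UCL_R = D₄·R̄ = 2.282 × 60.2857 = 137.5720

137.57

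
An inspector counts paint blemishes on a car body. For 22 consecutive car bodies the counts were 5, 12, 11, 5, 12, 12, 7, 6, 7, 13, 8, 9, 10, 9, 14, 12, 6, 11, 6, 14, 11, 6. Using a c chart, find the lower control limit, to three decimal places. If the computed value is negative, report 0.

0.184

c̄ = (5 + 12 + 11 + 5 + 12 + 12 + 7 + 6 + 7 + 13 + 8 + 9 + 10 + 9 + 14 + 12 + 6 + 11 + 6 + 14 + 11 + 6) / 22 = 206 / 22 = 9.3636
LCL = c̄ − 3√c̄ = 9.3636 − 3 × 3.0600 = 0.1836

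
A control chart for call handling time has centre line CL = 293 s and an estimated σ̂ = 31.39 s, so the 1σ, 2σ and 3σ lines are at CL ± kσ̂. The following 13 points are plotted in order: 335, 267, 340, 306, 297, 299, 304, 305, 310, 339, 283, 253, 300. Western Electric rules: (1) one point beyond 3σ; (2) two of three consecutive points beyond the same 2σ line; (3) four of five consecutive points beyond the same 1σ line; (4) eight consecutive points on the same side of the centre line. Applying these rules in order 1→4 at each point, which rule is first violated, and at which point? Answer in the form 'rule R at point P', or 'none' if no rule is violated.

Zone of each point (C = within 1σ̂, B = 1σ̂–2σ̂, A = 2σ̂–3σ̂, * = beyond 3σ̂; sign = side of CL): 1:+B, 2:-C, 3:+B, 4:+C, 5:+C, 6:+C, 7:+C, 8:+C, 9:+C, 10:+B, 11:-C, 12:-B, 13:+C
Rule 4 (eight consecutive points on the same side of the centre line) is satisfied at point 10.

rule 4 at point 10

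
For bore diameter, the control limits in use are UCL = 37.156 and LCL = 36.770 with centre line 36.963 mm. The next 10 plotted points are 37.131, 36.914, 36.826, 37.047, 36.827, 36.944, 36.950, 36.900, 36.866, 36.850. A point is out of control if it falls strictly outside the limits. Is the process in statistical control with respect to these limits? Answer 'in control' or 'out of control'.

All 10 points lie within [36.770, 37.156].

in control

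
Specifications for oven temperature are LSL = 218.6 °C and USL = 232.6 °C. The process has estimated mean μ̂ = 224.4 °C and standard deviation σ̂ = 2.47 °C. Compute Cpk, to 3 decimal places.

0.783

Cpu = (USL − μ̂) / (3σ̂) = (232.6 − 224.4) / (3 × 2.47) = 1.1066; Cpl = (μ̂ − LSL) / (3σ̂) = (224.4 − 218.6) / (3 × 2.47) = 0.7827; Cpk = min(Cpu, Cpl) = 0.7827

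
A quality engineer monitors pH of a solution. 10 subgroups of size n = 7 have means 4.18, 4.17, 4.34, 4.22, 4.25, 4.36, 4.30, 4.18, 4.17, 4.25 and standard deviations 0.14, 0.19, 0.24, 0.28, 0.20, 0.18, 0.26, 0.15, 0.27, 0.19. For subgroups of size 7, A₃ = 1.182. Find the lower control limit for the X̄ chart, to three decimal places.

3.994

X̄̄ = (4.18 + 4.17 + 4.34 + 4.22 + 4.25 + 4.36 + 4.30 + 4.18 + 4.17 + 4.25) / 10 = 4.2420
s̄ = (0.14 + 0.19 + 0.24 + 0.28 + 0.20 + 0.18 + 0.26 + 0.15 + 0.27 + 0.19) / 10 = 0.2100
LCL = X̄̄ − A₃·s̄ = 4.2420 − 1.182 × 0.2100 = 3.9938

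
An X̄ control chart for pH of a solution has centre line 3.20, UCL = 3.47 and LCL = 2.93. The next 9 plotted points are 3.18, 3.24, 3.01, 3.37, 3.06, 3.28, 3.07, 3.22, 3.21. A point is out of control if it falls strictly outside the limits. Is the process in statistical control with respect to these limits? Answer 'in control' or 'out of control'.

All 9 points lie within [2.93, 3.47].

in control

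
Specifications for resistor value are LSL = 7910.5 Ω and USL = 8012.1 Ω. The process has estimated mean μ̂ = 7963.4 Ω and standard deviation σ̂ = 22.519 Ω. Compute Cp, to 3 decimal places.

0.752

Cp = (USL − LSL) / (6σ̂) = (8012.1 − 7910.5) / (6 × 22.519) = 101.6000 / 135.1140 = 0.7520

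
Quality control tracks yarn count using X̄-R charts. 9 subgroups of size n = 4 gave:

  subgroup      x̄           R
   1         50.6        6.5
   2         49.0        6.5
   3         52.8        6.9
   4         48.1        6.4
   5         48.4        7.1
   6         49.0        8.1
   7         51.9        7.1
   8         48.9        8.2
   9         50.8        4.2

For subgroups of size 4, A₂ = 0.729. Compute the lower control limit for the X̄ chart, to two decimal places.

X̄̄ = (50.6 + 49.0 + 52.8 + 48.1 + 48.4 + 49.0 + 51.9 + 48.9 + 50.8) / 9 = 449.5000 / 9 = 49.9444
R̄ = (6.5 + 6.5 + 6.9 + 6.4 + 7.1 + 8.1 + 7.1 + 8.2 + 4.2) / 9 = 61.0000 / 9 = 6.7778
LCL = X̄̄ − A₂·R̄ = 49.9444 − 0.729 × 6.7778 = 45.0034

45.00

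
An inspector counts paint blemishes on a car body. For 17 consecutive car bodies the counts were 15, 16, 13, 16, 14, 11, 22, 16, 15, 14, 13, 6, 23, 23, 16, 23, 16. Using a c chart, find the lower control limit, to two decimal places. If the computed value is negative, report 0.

c̄ = (15 + 16 + 13 + 16 + 14 + 11 + 22 + 16 + 15 + 14 + 13 + 6 + 23 + 23 + 16 + 23 + 16) / 17 = 272 / 17 = 16.0000
LCL = c̄ − 3√c̄ = 16.0000 − 3 × 4.0000 = 4.0000

4.00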